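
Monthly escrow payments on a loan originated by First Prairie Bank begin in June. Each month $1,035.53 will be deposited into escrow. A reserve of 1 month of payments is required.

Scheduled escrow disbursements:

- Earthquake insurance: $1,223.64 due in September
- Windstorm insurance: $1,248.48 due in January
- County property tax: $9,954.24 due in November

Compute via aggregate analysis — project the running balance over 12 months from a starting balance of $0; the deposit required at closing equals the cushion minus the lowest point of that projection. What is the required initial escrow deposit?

Cushion = 1 × $1,035.53 = $1,035.53
Trial balance (start $0, +$1,035.53 each month, − disbursements):
  Jun: +$1,035.53 → $1,035.53
  Jul: +$1,035.53 → $2,071.06
  Aug: +$1,035.53 → $3,106.59
  Sep: +$1,035.53 − $1,223.64 → $2,918.48
  Oct: +$1,035.53 → $3,954.01
  Nov: +$1,035.53 − $9,954.24 → -$4,964.70
  Dec: +$1,035.53 → -$3,929.17
  Jan: +$1,035.53 − $1,248.48 → -$4,142.12
  Feb: +$1,035.53 → -$3,106.59
  Mar: +$1,035.53 → -$2,071.06
  Apr: +$1,035.53 → -$1,035.53
  May: +$1,035.53 → $0.00
Lowest trial balance = -$4,964.70 (Nov)
Initial deposit = cushion − low point = $1,035.53 − (-$4,964.70) = $6,000.23

$6,000.23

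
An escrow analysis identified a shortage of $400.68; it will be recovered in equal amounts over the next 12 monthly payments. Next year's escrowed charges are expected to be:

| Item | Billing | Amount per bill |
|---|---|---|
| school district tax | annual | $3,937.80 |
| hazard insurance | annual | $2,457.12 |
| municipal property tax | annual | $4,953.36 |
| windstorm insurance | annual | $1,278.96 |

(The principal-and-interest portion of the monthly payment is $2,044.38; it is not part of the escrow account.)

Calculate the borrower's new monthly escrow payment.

$1,085.66

School district tax = $3,937.80 per year
Hazard insurance = $2,457.12 per year
Municipal property tax = $4,953.36 per year
Windstorm insurance = $1,278.96 per year
Total annual escrow = $3,937.80 + $2,457.12 + $4,953.36 + $1,278.96 = $12,627.24
Monthly = $12,627.24 / 12 = $1,052.27
Shortage spread = $400.68 ÷ 12 = $33.39/mo
New monthly escrow = $1,052.27 + $33.39 = $1,085.66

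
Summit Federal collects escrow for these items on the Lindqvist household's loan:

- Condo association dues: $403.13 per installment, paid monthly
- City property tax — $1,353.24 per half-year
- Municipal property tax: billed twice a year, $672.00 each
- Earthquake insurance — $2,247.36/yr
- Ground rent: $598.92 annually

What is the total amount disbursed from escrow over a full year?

$11,734.32

Condo association dues: $403.13 × 12 = $4,837.56/yr
City property tax: $1,353.24 × 2 = $2,706.48/yr
Municipal property tax: $672.00 × 2 = $1,344.00/yr
Earthquake insurance: $2,247.36/yr
Ground rent: $598.92/yr
Annual escrow total = $4,837.56 + $2,706.48 + $1,344.00 + $2,247.36 + $598.92 = $11,734.32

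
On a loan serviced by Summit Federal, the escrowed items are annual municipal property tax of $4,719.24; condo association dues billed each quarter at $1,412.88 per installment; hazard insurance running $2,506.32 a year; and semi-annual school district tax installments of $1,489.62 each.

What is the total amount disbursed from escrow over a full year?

Municipal property tax: $4,719.24
Condo association dues: $1,412.88 × 4 = $5,651.52
Hazard insurance: $2,506.32
School district tax: $1,489.62 × 2 = $2,979.24
Annual escrow total = $15,856.32

$15,856.32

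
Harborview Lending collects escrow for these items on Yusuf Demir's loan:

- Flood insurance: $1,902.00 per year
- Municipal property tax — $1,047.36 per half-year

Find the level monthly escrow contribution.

$333.06

Flood insurance — $1,902.00 annually
Municipal property tax — $1,047.36 × 2 = $2,094.72 annually
Annual escrow total = $3,996.72
Monthly = $3,996.72 ÷ 12 = $333.06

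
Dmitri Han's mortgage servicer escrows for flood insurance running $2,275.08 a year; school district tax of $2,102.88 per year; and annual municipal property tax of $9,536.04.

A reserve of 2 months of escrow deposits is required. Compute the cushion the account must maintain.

$2,319.00

Flood insurance — $2,275.08/yr
School district tax — $2,102.88/yr
Municipal property tax — $9,536.04/yr
Combined annual = $2,275.08 + $2,102.88 + $9,536.04 = $13,914.00
Base monthly escrow = $13,914.00 ÷ 12 = $1,159.50
Reserve = 2 × $1,159.50 = $2,319.00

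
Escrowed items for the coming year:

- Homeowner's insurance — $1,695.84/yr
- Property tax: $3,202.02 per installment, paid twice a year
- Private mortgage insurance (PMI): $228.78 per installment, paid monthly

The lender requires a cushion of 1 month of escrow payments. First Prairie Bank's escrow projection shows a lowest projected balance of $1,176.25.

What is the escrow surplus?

Homeowner's insurance — $1,695.84 per year
Property tax — $3,202.02 × 2 = $6,404.04 per year
Private mortgage insurance (PMI) — $228.78 × 12 = $2,745.36 per year
Total per year = $1,695.84 + $6,404.04 + $2,745.36 = $10,845.24
Base monthly escrow = $10,845.24 / 12 = $903.77
Required reserve = 1 × $903.77 = $903.77
Excess over cushion: $1,176.25 − $903.77 = $272.48

$272.48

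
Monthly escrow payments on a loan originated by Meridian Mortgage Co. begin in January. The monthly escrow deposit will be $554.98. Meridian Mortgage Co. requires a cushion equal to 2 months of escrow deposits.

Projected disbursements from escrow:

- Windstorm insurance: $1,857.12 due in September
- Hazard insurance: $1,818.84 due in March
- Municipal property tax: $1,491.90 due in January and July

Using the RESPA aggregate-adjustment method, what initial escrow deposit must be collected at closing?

$2,774.90

Cushion = 2 × $554.98 = $1,109.96
Trial balance (start $0, +$554.98 each month, − disbursements):
  Jan: +$554.98 − $1,491.90 → -$936.92
  Feb: +$554.98 → -$381.94
  Mar: +$554.98 − $1,818.84 → -$1,645.80
  Apr: +$554.98 → -$1,090.82
  May: +$554.98 → -$535.84
  Jun: +$554.98 → $19.14
  Jul: +$554.98 − $1,491.90 → -$917.78
  Aug: +$554.98 → -$362.80
  Sep: +$554.98 − $1,857.12 → -$1,664.94
  Oct: +$554.98 → -$1,109.96
  Nov: +$554.98 → -$554.98
  Dec: +$554.98 → $0.00
Lowest trial balance = -$1,664.94 (Sep)
Initial deposit = cushion − low point = $1,109.96 − (-$1,664.94) = $2,774.90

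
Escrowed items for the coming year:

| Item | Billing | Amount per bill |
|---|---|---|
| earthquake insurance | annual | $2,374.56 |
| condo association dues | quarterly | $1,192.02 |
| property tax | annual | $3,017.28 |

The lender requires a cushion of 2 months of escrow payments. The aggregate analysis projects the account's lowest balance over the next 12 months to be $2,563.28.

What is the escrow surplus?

Earthquake insurance = $2,374.56 per year
Condo association dues = $1,192.02 × 4 = $4,768.08 per year
Property tax = $3,017.28 per year
Total annual escrow = $2,374.56 + $4,768.08 + $3,017.28 = $10,159.92
Monthly = $10,159.92 ÷ 12 = $846.66
Required cushion = 2 × $846.66 = $1,693.32
Surplus = $2,563.28 − $1,693.32 = $869.96

$869.96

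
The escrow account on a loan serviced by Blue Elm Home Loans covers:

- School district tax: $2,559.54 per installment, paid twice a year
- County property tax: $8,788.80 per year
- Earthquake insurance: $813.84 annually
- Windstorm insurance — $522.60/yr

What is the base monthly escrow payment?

School district tax: $2,559.54 × 2 = $5,119.08
County property tax: $8,788.80
Earthquake insurance: $813.84
Windstorm insurance: $522.60
Annual escrow total = $5,119.08 + $8,788.80 + $813.84 + $522.60 = $15,244.32
Monthly = $15,244.32 / 12 = $1,270.36

$1,270.36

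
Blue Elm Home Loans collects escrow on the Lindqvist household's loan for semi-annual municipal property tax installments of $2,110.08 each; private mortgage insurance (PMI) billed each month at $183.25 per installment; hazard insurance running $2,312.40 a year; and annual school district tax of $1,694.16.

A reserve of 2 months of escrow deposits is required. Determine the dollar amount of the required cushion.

Municipal property tax: $2,110.08 × 2 = $4,220.16 annually
Private mortgage insurance (PMI): $183.25 × 12 = $2,199.00 annually
Hazard insurance: $2,312.40 annually
School district tax: $1,694.16 annually
Combined annual = $10,425.72
Base monthly escrow = $10,425.72 / 12 = $868.81
Cushion = 2 × $868.81 = $1,737.62

$1,737.62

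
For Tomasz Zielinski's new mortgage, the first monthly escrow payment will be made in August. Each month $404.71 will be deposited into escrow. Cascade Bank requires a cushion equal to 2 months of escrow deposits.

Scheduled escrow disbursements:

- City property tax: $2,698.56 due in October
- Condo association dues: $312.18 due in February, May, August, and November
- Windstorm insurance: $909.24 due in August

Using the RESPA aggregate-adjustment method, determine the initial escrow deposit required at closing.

$3,515.27

Cushion = 2 × $404.71 = $809.42
Trial balance (start $0, +$404.71 each month, − disbursements):
  Aug: +$404.71 − $1,221.42 → -$816.71
  Sep: +$404.71 → -$412.00
  Oct: +$404.71 − $2,698.56 → -$2,705.85
  Nov: +$404.71 − $312.18 → -$2,613.32
  Dec: +$404.71 → -$2,208.61
  Jan: +$404.71 → -$1,803.90
  Feb: +$404.71 − $312.18 → -$1,711.37
  Mar: +$404.71 → -$1,306.66
  Apr: +$404.71 → -$901.95
  May: +$404.71 − $312.18 → -$809.42
  Jun: +$404.71 → -$404.71
  Jul: +$404.71 → $0.00
Lowest trial balance = -$2,705.85 (Oct)
Initial deposit = cushion − low point = $809.42 − (-$2,705.85) = $3,515.27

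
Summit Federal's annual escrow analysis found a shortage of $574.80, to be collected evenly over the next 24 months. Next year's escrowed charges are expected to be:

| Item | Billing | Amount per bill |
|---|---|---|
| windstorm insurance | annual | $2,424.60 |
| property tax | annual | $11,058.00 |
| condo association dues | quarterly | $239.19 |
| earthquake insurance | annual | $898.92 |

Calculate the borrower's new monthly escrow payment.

$1,302.14

Windstorm insurance — $2,424.60 per year
Property tax — $11,058.00 per year
Condo association dues — $239.19 × 4 = $956.76 per year
Earthquake insurance — $898.92 per year
Total per year = $2,424.60 + $11,058.00 + $956.76 + $898.92 = $15,338.28
Monthly escrow = $15,338.28 / 12 = $1,278.19
Shortage per month = $574.80 / 24 = $23.95
Adjusted monthly = $1,278.19 + $23.95 = $1,302.14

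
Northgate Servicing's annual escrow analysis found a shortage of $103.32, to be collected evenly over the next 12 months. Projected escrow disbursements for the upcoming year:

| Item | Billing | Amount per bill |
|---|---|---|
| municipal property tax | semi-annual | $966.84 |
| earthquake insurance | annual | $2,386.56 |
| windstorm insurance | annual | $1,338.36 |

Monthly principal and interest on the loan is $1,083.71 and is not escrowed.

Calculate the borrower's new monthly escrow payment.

$480.16

Municipal property tax — $966.84 × 2 = $1,933.68
Earthquake insurance — $2,386.56
Windstorm insurance — $1,338.36
Combined annual = $1,933.68 + $2,386.56 + $1,338.36 = $5,658.60
Monthly = $5,658.60 / 12 = $471.55
Monthly shortage recovery: $103.32 / 12 = $8.61
Adjusted monthly = $471.55 + $8.61 = $480.16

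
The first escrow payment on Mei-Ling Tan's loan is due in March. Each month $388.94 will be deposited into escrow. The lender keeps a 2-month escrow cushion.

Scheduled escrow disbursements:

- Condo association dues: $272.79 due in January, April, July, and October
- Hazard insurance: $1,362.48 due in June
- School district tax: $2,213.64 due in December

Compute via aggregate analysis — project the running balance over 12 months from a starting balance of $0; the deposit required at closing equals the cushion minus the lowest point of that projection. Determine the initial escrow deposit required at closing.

$1,282.97

Cushion = 2 × $388.94 = $777.88
Trial balance (start $0, +$388.94 each month, − disbursements):
  Mar: +$388.94 → $388.94
  Apr: +$388.94 − $272.79 → $505.09
  May: +$388.94 → $894.03
  Jun: +$388.94 − $1,362.48 → -$79.51
  Jul: +$388.94 − $272.79 → $36.64
  Aug: +$388.94 → $425.58
  Sep: +$388.94 → $814.52
  Oct: +$388.94 − $272.79 → $930.67
  Nov: +$388.94 → $1,319.61
  Dec: +$388.94 − $2,213.64 → -$505.09
  Jan: +$388.94 − $272.79 → -$388.94
  Feb: +$388.94 → $0.00
Lowest trial balance = -$505.09 (Dec)
Initial deposit = cushion − low point = $777.88 − (-$505.09) = $1,282.97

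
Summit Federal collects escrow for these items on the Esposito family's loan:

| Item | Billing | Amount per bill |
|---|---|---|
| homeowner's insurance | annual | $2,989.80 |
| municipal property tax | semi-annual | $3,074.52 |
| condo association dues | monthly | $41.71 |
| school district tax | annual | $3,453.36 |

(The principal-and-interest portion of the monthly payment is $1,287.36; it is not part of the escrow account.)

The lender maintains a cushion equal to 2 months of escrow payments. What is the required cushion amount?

$2,182.12

Homeowner's insurance — $2,989.80
Municipal property tax — $3,074.52 × 2 = $6,149.04
Condo association dues — $41.71 × 12 = $500.52
School district tax — $3,453.36
Annual escrow total = $2,989.80 + $6,149.04 + $500.52 + $3,453.36 = $13,092.72
Per month = $13,092.72 ÷ 12 = $1,091.06
Reserve = 2 × $1,091.06 = $2,182.12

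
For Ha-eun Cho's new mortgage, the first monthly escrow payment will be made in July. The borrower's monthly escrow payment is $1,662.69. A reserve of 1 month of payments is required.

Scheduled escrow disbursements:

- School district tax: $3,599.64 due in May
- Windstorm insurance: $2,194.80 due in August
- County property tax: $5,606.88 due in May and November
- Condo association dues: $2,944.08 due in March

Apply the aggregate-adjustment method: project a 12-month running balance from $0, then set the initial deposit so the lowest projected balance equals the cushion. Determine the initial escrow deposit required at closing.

Cushion = 1 × $1,662.69 = $1,662.69
Trial balance (start $0, +$1,662.69 each month, − disbursements):
  Jul: +$1,662.69 → $1,662.69
  Aug: +$1,662.69 − $2,194.80 → $1,130.58
  Sep: +$1,662.69 → $2,793.27
  Oct: +$1,662.69 → $4,455.96
  Nov: +$1,662.69 − $5,606.88 → $511.77
  Dec: +$1,662.69 → $2,174.46
  Jan: +$1,662.69 → $3,837.15
  Feb: +$1,662.69 → $5,499.84
  Mar: +$1,662.69 − $2,944.08 → $4,218.45
  Apr: +$1,662.69 → $5,881.14
  May: +$1,662.69 − $9,206.52 → -$1,662.69
  Jun: +$1,662.69 → $0.00
Lowest trial balance = -$1,662.69 (May)
Initial deposit = cushion − low point = $1,662.69 − (-$1,662.69) = $3,325.38

$3,325.38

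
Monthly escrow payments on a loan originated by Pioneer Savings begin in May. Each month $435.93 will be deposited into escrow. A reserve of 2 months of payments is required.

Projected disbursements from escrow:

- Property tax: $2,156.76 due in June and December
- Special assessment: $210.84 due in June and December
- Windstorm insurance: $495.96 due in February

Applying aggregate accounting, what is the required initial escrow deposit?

$2,367.60

Cushion = 2 × $435.93 = $871.86
Trial balance (start $0, +$435.93 each month, − disbursements):
  May: +$435.93 → $435.93
  Jun: +$435.93 − $2,367.60 → -$1,495.74
  Jul: +$435.93 → -$1,059.81
  Aug: +$435.93 → -$623.88
  Sep: +$435.93 → -$187.95
  Oct: +$435.93 → $247.98
  Nov: +$435.93 → $683.91
  Dec: +$435.93 − $2,367.60 → -$1,247.76
  Jan: +$435.93 → -$811.83
  Feb: +$435.93 − $495.96 → -$871.86
  Mar: +$435.93 → -$435.93
  Apr: +$435.93 → $0.00
Lowest trial balance = -$1,495.74 (Jun)
Initial deposit = cushion − low point = $871.86 − (-$1,495.74) = $2,367.60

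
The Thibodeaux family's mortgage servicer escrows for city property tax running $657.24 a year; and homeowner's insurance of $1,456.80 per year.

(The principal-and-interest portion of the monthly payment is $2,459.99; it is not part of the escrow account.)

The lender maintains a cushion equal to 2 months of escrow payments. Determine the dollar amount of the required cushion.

City property tax = $657.24 annually
Homeowner's insurance = $1,456.80 annually
Annual escrow total = $2,114.04
Monthly escrow = $2,114.04 / 12 = $176.17
Reserve = 2 × $176.17 = $352.34

$352.34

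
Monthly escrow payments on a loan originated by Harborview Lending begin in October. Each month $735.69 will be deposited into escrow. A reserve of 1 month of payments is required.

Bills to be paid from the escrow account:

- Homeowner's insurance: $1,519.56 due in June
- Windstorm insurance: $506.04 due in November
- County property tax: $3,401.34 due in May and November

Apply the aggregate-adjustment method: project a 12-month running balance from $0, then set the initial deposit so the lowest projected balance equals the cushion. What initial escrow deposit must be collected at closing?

$3,171.69

Cushion = 1 × $735.69 = $735.69
Trial balance (start $0, +$735.69 each month, − disbursements):
  Oct: +$735.69 → $735.69
  Nov: +$735.69 − $3,907.38 → -$2,436.00
  Dec: +$735.69 → -$1,700.31
  Jan: +$735.69 → -$964.62
  Feb: +$735.69 → -$228.93
  Mar: +$735.69 → $506.76
  Apr: +$735.69 → $1,242.45
  May: +$735.69 − $3,401.34 → -$1,423.20
  Jun: +$735.69 − $1,519.56 → -$2,207.07
  Jul: +$735.69 → -$1,471.38
  Aug: +$735.69 → -$735.69
  Sep: +$735.69 → $0.00
Lowest trial balance = -$2,436.00 (Nov)
Initial deposit = cushion − low point = $735.69 − (-$2,436.00) = $3,171.69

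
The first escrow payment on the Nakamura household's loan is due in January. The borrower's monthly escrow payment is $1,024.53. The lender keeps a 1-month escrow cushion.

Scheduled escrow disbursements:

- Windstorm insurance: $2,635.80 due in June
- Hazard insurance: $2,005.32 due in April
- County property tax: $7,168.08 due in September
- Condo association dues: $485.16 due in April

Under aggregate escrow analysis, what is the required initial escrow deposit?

$4,098.12

Cushion = 1 × $1,024.53 = $1,024.53
Trial balance (start $0, +$1,024.53 each month, − disbursements):
  Jan: +$1,024.53 → $1,024.53
  Feb: +$1,024.53 → $2,049.06
  Mar: +$1,024.53 → $3,073.59
  Apr: +$1,024.53 − $2,490.48 → $1,607.64
  May: +$1,024.53 → $2,632.17
  Jun: +$1,024.53 − $2,635.80 → $1,020.90
  Jul: +$1,024.53 → $2,045.43
  Aug: +$1,024.53 → $3,069.96
  Sep: +$1,024.53 − $7,168.08 → -$3,073.59
  Oct: +$1,024.53 → -$2,049.06
  Nov: +$1,024.53 → -$1,024.53
  Dec: +$1,024.53 → $0.00
Lowest trial balance = -$3,073.59 (Sep)
Initial deposit = cushion − low point = $1,024.53 − (-$3,073.59) = $4,098.12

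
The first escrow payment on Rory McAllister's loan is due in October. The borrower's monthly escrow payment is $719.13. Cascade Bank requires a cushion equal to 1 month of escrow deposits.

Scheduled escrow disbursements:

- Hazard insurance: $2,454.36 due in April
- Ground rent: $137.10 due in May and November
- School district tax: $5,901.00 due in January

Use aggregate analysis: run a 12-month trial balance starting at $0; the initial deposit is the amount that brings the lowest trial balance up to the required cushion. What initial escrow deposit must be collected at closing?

$4,177.68

Cushion = 1 × $719.13 = $719.13
Trial balance (start $0, +$719.13 each month, − disbursements):
  Oct: +$719.13 → $719.13
  Nov: +$719.13 − $137.10 → $1,301.16
  Dec: +$719.13 → $2,020.29
  Jan: +$719.13 − $5,901.00 → -$3,161.58
  Feb: +$719.13 → -$2,442.45
  Mar: +$719.13 → -$1,723.32
  Apr: +$719.13 − $2,454.36 → -$3,458.55
  May: +$719.13 − $137.10 → -$2,876.52
  Jun: +$719.13 → -$2,157.39
  Jul: +$719.13 → -$1,438.26
  Aug: +$719.13 → -$719.13
  Sep: +$719.13 → $0.00
Lowest trial balance = -$3,458.55 (Apr)
Initial deposit = cushion − low point = $719.13 − (-$3,458.55) = $4,177.68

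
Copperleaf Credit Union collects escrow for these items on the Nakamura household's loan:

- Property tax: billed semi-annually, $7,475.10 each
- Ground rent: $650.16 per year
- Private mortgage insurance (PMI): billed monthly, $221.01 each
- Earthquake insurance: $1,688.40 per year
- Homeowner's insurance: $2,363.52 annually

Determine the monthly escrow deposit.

$1,858.70

Property tax — $7,475.10 × 2 = $14,950.20 annually
Ground rent — $650.16 annually
Private mortgage insurance (PMI) — $221.01 × 12 = $2,652.12 annually
Earthquake insurance — $1,688.40 annually
Homeowner's insurance — $2,363.52 annually
Combined annual = $14,950.20 + $650.16 + $2,652.12 + $1,688.40 + $2,363.52 = $22,304.40
Base monthly escrow = $22,304.40 / 12 = $1,858.70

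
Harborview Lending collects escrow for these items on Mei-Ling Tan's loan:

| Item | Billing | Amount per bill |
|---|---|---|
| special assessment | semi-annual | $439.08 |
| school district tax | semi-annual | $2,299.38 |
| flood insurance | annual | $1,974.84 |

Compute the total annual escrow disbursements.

$7,451.76

Special assessment — $439.08 × 2 = $878.16/yr
School district tax — $2,299.38 × 2 = $4,598.76/yr
Flood insurance — $1,974.84/yr
Yearly total = $878.16 + $4,598.76 + $1,974.84 = $7,451.76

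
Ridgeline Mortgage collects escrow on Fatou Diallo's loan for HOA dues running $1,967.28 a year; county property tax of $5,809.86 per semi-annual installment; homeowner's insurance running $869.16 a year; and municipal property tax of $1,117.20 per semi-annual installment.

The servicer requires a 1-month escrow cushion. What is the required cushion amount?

$1,390.88

HOA dues: $1,967.28 annually
County property tax: $5,809.86 × 2 = $11,619.72 annually
Homeowner's insurance: $869.16 annually
Municipal property tax: $1,117.20 × 2 = $2,234.40 annually
Total per year = $16,690.56
Monthly escrow = $16,690.56 / 12 = $1,390.88
Cushion = 1 × $1,390.88 = $1,390.88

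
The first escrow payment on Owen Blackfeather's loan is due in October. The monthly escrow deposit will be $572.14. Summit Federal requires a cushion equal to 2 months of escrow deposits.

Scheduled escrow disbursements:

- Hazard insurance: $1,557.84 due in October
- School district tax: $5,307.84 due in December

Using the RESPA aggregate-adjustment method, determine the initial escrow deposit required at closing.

$6,293.54

Cushion = 2 × $572.14 = $1,144.28
Trial balance (start $0, +$572.14 each month, − disbursements):
  Oct: +$572.14 − $1,557.84 → -$985.70
  Nov: +$572.14 → -$413.56
  Dec: +$572.14 − $5,307.84 → -$5,149.26
  Jan: +$572.14 → -$4,577.12
  Feb: +$572.14 → -$4,004.98
  Mar: +$572.14 → -$3,432.84
  Apr: +$572.14 → -$2,860.70
  May: +$572.14 → -$2,288.56
  Jun: +$572.14 → -$1,716.42
  Jul: +$572.14 → -$1,144.28
  Aug: +$572.14 → -$572.14
  Sep: +$572.14 → $0.00
Lowest trial balance = -$5,149.26 (Dec)
Initial deposit = cushion − low point = $1,144.28 − (-$5,149.26) = $6,293.54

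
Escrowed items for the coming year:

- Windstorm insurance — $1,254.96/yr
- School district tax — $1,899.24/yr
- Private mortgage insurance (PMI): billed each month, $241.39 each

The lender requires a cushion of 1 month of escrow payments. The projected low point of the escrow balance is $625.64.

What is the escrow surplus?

Windstorm insurance: $1,254.96 per year
School district tax: $1,899.24 per year
Private mortgage insurance (PMI): $241.39 × 12 = $2,896.68 per year
Annual escrow total = $1,254.96 + $1,899.24 + $2,896.68 = $6,050.88
Base monthly escrow = $6,050.88 / 12 = $504.24
Required cushion = 1 × $504.24 = $504.24
Excess over cushion: $625.64 − $504.24 = $121.40

$121.40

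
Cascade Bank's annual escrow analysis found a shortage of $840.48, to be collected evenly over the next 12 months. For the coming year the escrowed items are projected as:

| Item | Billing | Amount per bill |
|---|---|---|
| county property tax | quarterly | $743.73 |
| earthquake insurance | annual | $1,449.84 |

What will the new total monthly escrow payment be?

$438.77

County property tax — $743.73 × 4 = $2,974.92/yr
Earthquake insurance — $1,449.84/yr
Total per year = $2,974.92 + $1,449.84 = $4,424.76
Base monthly escrow = $4,424.76 / 12 = $368.73
Shortage spread = $840.48 / 12 = $70.04/mo
New monthly escrow = $368.73 + $70.04 = $438.77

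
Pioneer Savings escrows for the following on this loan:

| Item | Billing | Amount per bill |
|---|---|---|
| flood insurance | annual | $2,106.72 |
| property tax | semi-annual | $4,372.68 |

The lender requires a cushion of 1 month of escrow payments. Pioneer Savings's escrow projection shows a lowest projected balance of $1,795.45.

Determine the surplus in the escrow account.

$891.11

Flood insurance = $2,106.72 annually
Property tax = $4,372.68 × 2 = $8,745.36 annually
Annual escrow total = $2,106.72 + $8,745.36 = $10,852.08
Per month = $10,852.08 ÷ 12 = $904.34
Required reserve = 1 × $904.34 = $904.34
Excess over cushion: $1,795.45 − $904.34 = $891.11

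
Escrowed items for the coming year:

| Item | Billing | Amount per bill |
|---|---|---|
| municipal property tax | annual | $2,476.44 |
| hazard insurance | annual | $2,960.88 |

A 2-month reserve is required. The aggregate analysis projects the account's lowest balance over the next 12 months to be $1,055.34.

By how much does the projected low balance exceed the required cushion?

$149.12

Municipal property tax — $2,476.44 per year
Hazard insurance — $2,960.88 per year
Yearly total = $2,476.44 + $2,960.88 = $5,437.32
Per month = $5,437.32 / 12 = $453.11
Cushion = 2 × $453.11 = $906.22
Surplus = $1,055.34 − $906.22 = $149.12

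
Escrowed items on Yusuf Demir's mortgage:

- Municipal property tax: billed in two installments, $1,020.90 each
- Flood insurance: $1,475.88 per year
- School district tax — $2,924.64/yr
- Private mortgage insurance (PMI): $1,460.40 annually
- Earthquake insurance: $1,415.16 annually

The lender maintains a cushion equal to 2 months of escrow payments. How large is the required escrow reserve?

$1,552.98

Municipal property tax — $1,020.90 × 2 = $2,041.80 annually
Flood insurance — $1,475.88 annually
School district tax — $2,924.64 annually
Private mortgage insurance (PMI) — $1,460.40 annually
Earthquake insurance — $1,415.16 annually
Yearly total = $9,317.88
Per month = $9,317.88 ÷ 12 = $776.49
Reserve = 2 × $776.49 = $1,552.98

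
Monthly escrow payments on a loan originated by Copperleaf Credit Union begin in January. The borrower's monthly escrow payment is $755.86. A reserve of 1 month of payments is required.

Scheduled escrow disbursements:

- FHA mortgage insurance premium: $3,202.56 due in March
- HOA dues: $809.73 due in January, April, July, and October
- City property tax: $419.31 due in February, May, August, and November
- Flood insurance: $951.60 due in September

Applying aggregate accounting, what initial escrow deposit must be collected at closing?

Cushion = 1 × $755.86 = $755.86
Trial balance (start $0, +$755.86 each month, − disbursements):
  Jan: +$755.86 − $809.73 → -$53.87
  Feb: +$755.86 − $419.31 → $282.68
  Mar: +$755.86 − $3,202.56 → -$2,164.02
  Apr: +$755.86 − $809.73 → -$2,217.89
  May: +$755.86 − $419.31 → -$1,881.34
  Jun: +$755.86 → -$1,125.48
  Jul: +$755.86 − $809.73 → -$1,179.35
  Aug: +$755.86 − $419.31 → -$842.80
  Sep: +$755.86 − $951.60 → -$1,038.54
  Oct: +$755.86 − $809.73 → -$1,092.41
  Nov: +$755.86 − $419.31 → -$755.86
  Dec: +$755.86 → $0.00
Lowest trial balance = -$2,217.89 (Apr)
Initial deposit = cushion − low point = $755.86 − (-$2,217.89) = $2,973.75

$2,973.75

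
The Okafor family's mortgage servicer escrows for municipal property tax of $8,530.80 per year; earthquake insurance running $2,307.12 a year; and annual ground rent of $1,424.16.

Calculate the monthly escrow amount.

$1,021.84

Municipal property tax = $8,530.80 annually
Earthquake insurance = $2,307.12 annually
Ground rent = $1,424.16 annually
Total annual escrow = $8,530.80 + $2,307.12 + $1,424.16 = $12,262.08
Per month = $12,262.08 ÷ 12 = $1,021.84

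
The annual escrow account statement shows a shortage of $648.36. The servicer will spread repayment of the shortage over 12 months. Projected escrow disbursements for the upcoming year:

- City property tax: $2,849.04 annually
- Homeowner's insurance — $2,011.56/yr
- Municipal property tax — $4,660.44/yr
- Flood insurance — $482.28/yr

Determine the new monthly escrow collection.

$887.64

City property tax: $2,849.04/yr
Homeowner's insurance: $2,011.56/yr
Municipal property tax: $4,660.44/yr
Flood insurance: $482.28/yr
Combined annual = $2,849.04 + $2,011.56 + $4,660.44 + $482.28 = $10,003.32
Monthly escrow = $10,003.32 ÷ 12 = $833.61
Shortage spread = $648.36 ÷ 12 = $54.03/mo
New monthly escrow = $833.61 + $54.03 = $887.64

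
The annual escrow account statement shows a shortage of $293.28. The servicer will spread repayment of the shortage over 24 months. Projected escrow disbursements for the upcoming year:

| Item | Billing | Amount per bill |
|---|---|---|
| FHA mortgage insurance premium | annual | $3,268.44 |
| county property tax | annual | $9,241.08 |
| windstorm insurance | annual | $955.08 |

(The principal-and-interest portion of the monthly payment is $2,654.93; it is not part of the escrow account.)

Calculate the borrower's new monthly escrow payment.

FHA mortgage insurance premium = $3,268.44/yr
County property tax = $9,241.08/yr
Windstorm insurance = $955.08/yr
Combined annual = $3,268.44 + $9,241.08 + $955.08 = $13,464.60
Monthly escrow = $13,464.60 ÷ 12 = $1,122.05
Shortage spread = $293.28 ÷ 24 = $12.22/mo
New monthly escrow = $1,122.05 + $12.22 = $1,134.27

$1,134.27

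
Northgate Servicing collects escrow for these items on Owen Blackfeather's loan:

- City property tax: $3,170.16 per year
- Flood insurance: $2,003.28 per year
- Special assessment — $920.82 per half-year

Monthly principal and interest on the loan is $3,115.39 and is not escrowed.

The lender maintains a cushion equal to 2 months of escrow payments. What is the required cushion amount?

$1,169.18

City property tax: $3,170.16/yr
Flood insurance: $2,003.28/yr
Special assessment: $920.82 × 2 = $1,841.64/yr
Combined annual = $3,170.16 + $2,003.28 + $1,841.64 = $7,015.08
Base monthly escrow = $7,015.08 ÷ 12 = $584.59
Reserve = 2 × $584.59 = $1,169.18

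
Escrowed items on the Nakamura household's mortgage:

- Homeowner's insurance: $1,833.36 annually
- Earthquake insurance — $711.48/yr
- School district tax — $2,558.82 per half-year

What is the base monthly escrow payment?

$638.54

Homeowner's insurance = $1,833.36
Earthquake insurance = $711.48
School district tax = $2,558.82 × 2 = $5,117.64
Annual escrow total = $7,662.48
Base monthly escrow = $7,662.48 ÷ 12 = $638.54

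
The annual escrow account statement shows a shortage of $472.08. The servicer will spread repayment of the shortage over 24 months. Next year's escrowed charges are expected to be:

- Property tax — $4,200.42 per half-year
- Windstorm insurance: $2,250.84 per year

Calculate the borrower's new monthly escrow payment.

Property tax — $4,200.42 × 2 = $8,400.84 annually
Windstorm insurance — $2,250.84 annually
Combined annual = $8,400.84 + $2,250.84 = $10,651.68
Monthly = $10,651.68 ÷ 12 = $887.64
Shortage per month = $472.08 ÷ 24 = $19.67
Adjusted monthly = $887.64 + $19.67 = $907.31

$907.31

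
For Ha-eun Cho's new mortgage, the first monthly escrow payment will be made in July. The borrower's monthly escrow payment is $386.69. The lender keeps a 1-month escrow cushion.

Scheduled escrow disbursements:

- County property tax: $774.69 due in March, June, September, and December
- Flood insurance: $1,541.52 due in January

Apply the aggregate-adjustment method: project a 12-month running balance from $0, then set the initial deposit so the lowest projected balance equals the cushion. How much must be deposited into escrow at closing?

$772.07

Cushion = 1 × $386.69 = $386.69
Trial balance (start $0, +$386.69 each month, − disbursements):
  Jul: +$386.69 → $386.69
  Aug: +$386.69 → $773.38
  Sep: +$386.69 − $774.69 → $385.38
  Oct: +$386.69 → $772.07
  Nov: +$386.69 → $1,158.76
  Dec: +$386.69 − $774.69 → $770.76
  Jan: +$386.69 − $1,541.52 → -$384.07
  Feb: +$386.69 → $2.62
  Mar: +$386.69 − $774.69 → -$385.38
  Apr: +$386.69 → $1.31
  May: +$386.69 → $388.00
  Jun: +$386.69 − $774.69 → $0.00
Lowest trial balance = -$385.38 (Mar)
Initial deposit = cushion − low point = $386.69 − (-$385.38) = $772.07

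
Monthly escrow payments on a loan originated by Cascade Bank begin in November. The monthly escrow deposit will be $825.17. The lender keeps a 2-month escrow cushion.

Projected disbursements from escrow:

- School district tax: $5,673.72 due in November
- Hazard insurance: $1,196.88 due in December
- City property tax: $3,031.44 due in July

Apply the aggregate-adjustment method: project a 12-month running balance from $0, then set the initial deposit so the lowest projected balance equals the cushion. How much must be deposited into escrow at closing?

Cushion = 2 × $825.17 = $1,650.34
Trial balance (start $0, +$825.17 each month, − disbursements):
  Nov: +$825.17 − $5,673.72 → -$4,848.55
  Dec: +$825.17 − $1,196.88 → -$5,220.26
  Jan: +$825.17 → -$4,395.09
  Feb: +$825.17 → -$3,569.92
  Mar: +$825.17 → -$2,744.75
  Apr: +$825.17 → -$1,919.58
  May: +$825.17 → -$1,094.41
  Jun: +$825.17 → -$269.24
  Jul: +$825.17 − $3,031.44 → -$2,475.51
  Aug: +$825.17 → -$1,650.34
  Sep: +$825.17 → -$825.17
  Oct: +$825.17 → $0.00
Lowest trial balance = -$5,220.26 (Dec)
Initial deposit = cushion − low point = $1,650.34 − (-$5,220.26) = $6,870.60

$6,870.60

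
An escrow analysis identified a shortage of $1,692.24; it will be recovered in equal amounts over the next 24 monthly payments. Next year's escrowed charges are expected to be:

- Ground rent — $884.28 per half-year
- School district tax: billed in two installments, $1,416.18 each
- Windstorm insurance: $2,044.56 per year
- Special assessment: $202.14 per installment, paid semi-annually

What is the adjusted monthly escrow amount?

$657.99

Ground rent = $884.28 × 2 = $1,768.56
School district tax = $1,416.18 × 2 = $2,832.36
Windstorm insurance = $2,044.56
Special assessment = $202.14 × 2 = $404.28
Total per year = $7,049.76
Monthly escrow = $7,049.76 ÷ 12 = $587.48
Shortage per month = $1,692.24 / 24 = $70.51
Adjusted monthly = $587.48 + $70.51 = $657.99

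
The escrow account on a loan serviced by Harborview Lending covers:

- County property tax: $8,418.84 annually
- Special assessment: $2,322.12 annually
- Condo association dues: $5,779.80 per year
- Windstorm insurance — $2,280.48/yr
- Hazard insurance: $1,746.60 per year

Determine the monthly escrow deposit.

$1,712.32

County property tax: $8,418.84 annually
Special assessment: $2,322.12 annually
Condo association dues: $5,779.80 annually
Windstorm insurance: $2,280.48 annually
Hazard insurance: $1,746.60 annually
Total per year = $20,547.84
Monthly escrow = $20,547.84 ÷ 12 = $1,712.32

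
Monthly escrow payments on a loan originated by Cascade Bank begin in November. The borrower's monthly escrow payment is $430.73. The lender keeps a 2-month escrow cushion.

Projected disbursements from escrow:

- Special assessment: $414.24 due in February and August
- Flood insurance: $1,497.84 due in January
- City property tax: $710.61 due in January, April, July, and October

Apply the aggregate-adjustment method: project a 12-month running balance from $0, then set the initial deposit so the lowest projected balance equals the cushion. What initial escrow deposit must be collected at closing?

$1,777.72

Cushion = 2 × $430.73 = $861.46
Trial balance (start $0, +$430.73 each month, − disbursements):
  Nov: +$430.73 → $430.73
  Dec: +$430.73 → $861.46
  Jan: +$430.73 − $2,208.45 → -$916.26
  Feb: +$430.73 − $414.24 → -$899.77
  Mar: +$430.73 → -$469.04
  Apr: +$430.73 − $710.61 → -$748.92
  May: +$430.73 → -$318.19
  Jun: +$430.73 → $112.54
  Jul: +$430.73 − $710.61 → -$167.34
  Aug: +$430.73 − $414.24 → -$150.85
  Sep: +$430.73 → $279.88
  Oct: +$430.73 − $710.61 → $0.00
Lowest trial balance = -$916.26 (Jan)
Initial deposit = cushion − low point = $861.46 − (-$916.26) = $1,777.72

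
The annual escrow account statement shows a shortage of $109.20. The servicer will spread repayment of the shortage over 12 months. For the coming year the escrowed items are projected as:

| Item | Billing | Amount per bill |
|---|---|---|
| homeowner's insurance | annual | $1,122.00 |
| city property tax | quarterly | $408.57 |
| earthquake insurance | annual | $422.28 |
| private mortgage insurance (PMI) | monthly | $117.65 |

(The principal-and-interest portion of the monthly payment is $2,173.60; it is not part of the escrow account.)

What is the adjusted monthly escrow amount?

Homeowner's insurance: $1,122.00 per year
City property tax: $408.57 × 4 = $1,634.28 per year
Earthquake insurance: $422.28 per year
Private mortgage insurance (PMI): $117.65 × 12 = $1,411.80 per year
Annual escrow total = $1,122.00 + $1,634.28 + $422.28 + $1,411.80 = $4,590.36
Base monthly escrow = $4,590.36 / 12 = $382.53
Shortage per month = $109.20 ÷ 12 = $9.10
Adjusted monthly = $382.53 + $9.10 = $391.63

$391.63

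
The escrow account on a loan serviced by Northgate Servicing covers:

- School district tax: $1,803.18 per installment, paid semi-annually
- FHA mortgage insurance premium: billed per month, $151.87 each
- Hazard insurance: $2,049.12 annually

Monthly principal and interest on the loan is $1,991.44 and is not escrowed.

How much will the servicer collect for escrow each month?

School district tax: $1,803.18 × 2 = $3,606.36 per year
FHA mortgage insurance premium: $151.87 × 12 = $1,822.44 per year
Hazard insurance: $2,049.12 per year
Total per year = $7,477.92
Monthly = $7,477.92 / 12 = $623.16

$623.16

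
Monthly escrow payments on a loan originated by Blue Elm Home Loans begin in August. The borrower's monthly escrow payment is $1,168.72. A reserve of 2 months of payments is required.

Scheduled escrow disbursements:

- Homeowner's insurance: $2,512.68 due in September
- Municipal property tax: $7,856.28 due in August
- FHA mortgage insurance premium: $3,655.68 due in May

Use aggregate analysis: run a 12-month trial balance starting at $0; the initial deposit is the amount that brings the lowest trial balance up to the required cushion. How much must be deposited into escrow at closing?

$10,368.96

Cushion = 2 × $1,168.72 = $2,337.44
Trial balance (start $0, +$1,168.72 each month, − disbursements):
  Aug: +$1,168.72 − $7,856.28 → -$6,687.56
  Sep: +$1,168.72 − $2,512.68 → -$8,031.52
  Oct: +$1,168.72 → -$6,862.80
  Nov: +$1,168.72 → -$5,694.08
  Dec: +$1,168.72 → -$4,525.36
  Jan: +$1,168.72 → -$3,356.64
  Feb: +$1,168.72 → -$2,187.92
  Mar: +$1,168.72 → -$1,019.20
  Apr: +$1,168.72 → $149.52
  May: +$1,168.72 − $3,655.68 → -$2,337.44
  Jun: +$1,168.72 → -$1,168.72
  Jul: +$1,168.72 → $0.00
Lowest trial balance = -$8,031.52 (Sep)
Initial deposit = cushion − low point = $2,337.44 − (-$8,031.52) = $10,368.96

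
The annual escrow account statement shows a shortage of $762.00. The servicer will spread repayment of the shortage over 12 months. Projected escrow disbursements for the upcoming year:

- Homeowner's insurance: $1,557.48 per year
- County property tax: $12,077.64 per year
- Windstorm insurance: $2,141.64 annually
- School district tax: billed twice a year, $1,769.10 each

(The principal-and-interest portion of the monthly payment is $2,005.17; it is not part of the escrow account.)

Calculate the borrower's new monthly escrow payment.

$1,673.08

Homeowner's insurance: $1,557.48/yr
County property tax: $12,077.64/yr
Windstorm insurance: $2,141.64/yr
School district tax: $1,769.10 × 2 = $3,538.20/yr
Combined annual = $19,314.96
Per month = $19,314.96 / 12 = $1,609.58
Shortage per month = $762.00 ÷ 12 = $63.50
New monthly escrow = $1,609.58 + $63.50 = $1,673.08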